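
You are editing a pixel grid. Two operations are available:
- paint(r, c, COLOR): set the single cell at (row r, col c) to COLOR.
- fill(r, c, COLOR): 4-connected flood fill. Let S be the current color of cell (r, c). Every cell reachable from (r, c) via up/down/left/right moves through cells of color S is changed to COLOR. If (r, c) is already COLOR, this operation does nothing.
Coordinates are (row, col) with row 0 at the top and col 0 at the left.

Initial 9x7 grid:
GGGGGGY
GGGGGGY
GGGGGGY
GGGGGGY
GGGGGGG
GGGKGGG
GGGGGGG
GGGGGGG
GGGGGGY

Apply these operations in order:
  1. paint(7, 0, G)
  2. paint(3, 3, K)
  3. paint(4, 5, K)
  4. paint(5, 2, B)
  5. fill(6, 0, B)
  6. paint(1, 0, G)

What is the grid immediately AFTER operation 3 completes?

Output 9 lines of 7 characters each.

After op 1 paint(7,0,G):
GGGGGGY
GGGGGGY
GGGGGGY
GGGGGGY
GGGGGGG
GGGKGGG
GGGGGGG
GGGGGGG
GGGGGGY
After op 2 paint(3,3,K):
GGGGGGY
GGGGGGY
GGGGGGY
GGGKGGY
GGGGGGG
GGGKGGG
GGGGGGG
GGGGGGG
GGGGGGY
After op 3 paint(4,5,K):
GGGGGGY
GGGGGGY
GGGGGGY
GGGKGGY
GGGGGKG
GGGKGGG
GGGGGGG
GGGGGGG
GGGGGGY

Answer: GGGGGGY
GGGGGGY
GGGGGGY
GGGKGGY
GGGGGKG
GGGKGGG
GGGGGGG
GGGGGGG
GGGGGGY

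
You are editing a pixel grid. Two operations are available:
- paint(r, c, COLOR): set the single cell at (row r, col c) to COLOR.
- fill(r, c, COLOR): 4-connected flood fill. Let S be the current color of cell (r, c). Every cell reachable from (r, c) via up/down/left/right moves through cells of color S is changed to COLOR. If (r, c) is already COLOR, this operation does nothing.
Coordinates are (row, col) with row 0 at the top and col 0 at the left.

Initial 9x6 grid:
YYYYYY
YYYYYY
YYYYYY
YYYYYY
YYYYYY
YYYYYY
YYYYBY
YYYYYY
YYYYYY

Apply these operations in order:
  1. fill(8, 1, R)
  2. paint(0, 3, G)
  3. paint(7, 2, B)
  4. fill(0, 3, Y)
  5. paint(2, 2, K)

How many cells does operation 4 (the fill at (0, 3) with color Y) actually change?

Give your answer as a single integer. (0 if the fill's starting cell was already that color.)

After op 1 fill(8,1,R) [53 cells changed]:
RRRRRR
RRRRRR
RRRRRR
RRRRRR
RRRRRR
RRRRRR
RRRRBR
RRRRRR
RRRRRR
After op 2 paint(0,3,G):
RRRGRR
RRRRRR
RRRRRR
RRRRRR
RRRRRR
RRRRRR
RRRRBR
RRRRRR
RRRRRR
After op 3 paint(7,2,B):
RRRGRR
RRRRRR
RRRRRR
RRRRRR
RRRRRR
RRRRRR
RRRRBR
RRBRRR
RRRRRR
After op 4 fill(0,3,Y) [1 cells changed]:
RRRYRR
RRRRRR
RRRRRR
RRRRRR
RRRRRR
RRRRRR
RRRRBR
RRBRRR
RRRRRR

Answer: 1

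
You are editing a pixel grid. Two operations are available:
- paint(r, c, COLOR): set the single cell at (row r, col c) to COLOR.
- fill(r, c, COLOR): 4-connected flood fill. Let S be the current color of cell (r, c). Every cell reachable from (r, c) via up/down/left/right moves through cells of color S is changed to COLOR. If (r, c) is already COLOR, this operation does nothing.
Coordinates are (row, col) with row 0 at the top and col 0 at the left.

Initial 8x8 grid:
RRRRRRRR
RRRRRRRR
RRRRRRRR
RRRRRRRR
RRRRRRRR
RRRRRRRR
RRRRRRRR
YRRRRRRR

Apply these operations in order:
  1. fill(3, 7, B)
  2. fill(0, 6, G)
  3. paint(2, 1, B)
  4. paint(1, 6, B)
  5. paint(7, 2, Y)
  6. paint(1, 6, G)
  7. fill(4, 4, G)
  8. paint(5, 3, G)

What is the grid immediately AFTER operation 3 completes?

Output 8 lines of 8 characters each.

After op 1 fill(3,7,B) [63 cells changed]:
BBBBBBBB
BBBBBBBB
BBBBBBBB
BBBBBBBB
BBBBBBBB
BBBBBBBB
BBBBBBBB
YBBBBBBB
After op 2 fill(0,6,G) [63 cells changed]:
GGGGGGGG
GGGGGGGG
GGGGGGGG
GGGGGGGG
GGGGGGGG
GGGGGGGG
GGGGGGGG
YGGGGGGG
After op 3 paint(2,1,B):
GGGGGGGG
GGGGGGGG
GBGGGGGG
GGGGGGGG
GGGGGGGG
GGGGGGGG
GGGGGGGG
YGGGGGGG

Answer: GGGGGGGG
GGGGGGGG
GBGGGGGG
GGGGGGGG
GGGGGGGG
GGGGGGGG
GGGGGGGG
YGGGGGGG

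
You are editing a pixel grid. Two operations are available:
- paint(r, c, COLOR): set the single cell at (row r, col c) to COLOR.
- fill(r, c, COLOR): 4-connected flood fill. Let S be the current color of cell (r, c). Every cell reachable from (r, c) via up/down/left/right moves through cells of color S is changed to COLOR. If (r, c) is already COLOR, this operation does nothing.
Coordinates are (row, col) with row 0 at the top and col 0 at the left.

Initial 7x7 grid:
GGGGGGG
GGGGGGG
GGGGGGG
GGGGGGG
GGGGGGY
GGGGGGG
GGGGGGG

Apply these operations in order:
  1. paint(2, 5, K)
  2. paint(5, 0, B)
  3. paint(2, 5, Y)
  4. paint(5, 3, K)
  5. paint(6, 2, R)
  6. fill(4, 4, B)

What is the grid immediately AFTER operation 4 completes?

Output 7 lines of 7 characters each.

After op 1 paint(2,5,K):
GGGGGGG
GGGGGGG
GGGGGKG
GGGGGGG
GGGGGGY
GGGGGGG
GGGGGGG
After op 2 paint(5,0,B):
GGGGGGG
GGGGGGG
GGGGGKG
GGGGGGG
GGGGGGY
BGGGGGG
GGGGGGG
After op 3 paint(2,5,Y):
GGGGGGG
GGGGGGG
GGGGGYG
GGGGGGG
GGGGGGY
BGGGGGG
GGGGGGG
After op 4 paint(5,3,K):
GGGGGGG
GGGGGGG
GGGGGYG
GGGGGGG
GGGGGGY
BGGKGGG
GGGGGGG

Answer: GGGGGGG
GGGGGGG
GGGGGYG
GGGGGGG
GGGGGGY
BGGKGGG
GGGGGGG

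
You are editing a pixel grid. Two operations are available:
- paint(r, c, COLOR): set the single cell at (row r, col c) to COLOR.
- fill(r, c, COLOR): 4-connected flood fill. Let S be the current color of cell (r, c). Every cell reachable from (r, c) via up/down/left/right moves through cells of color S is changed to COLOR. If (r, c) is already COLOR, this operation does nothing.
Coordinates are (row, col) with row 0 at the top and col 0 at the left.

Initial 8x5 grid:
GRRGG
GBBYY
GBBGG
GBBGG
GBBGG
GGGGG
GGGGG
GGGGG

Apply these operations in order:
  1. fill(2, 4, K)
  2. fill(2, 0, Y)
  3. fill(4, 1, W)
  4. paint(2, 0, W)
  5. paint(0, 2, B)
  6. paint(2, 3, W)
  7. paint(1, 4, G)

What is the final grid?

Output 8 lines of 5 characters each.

After op 1 fill(2,4,K) [26 cells changed]:
KRRGG
KBBYY
KBBKK
KBBKK
KBBKK
KKKKK
KKKKK
KKKKK
After op 2 fill(2,0,Y) [26 cells changed]:
YRRGG
YBBYY
YBBYY
YBBYY
YBBYY
YYYYY
YYYYY
YYYYY
After op 3 fill(4,1,W) [8 cells changed]:
YRRGG
YWWYY
YWWYY
YWWYY
YWWYY
YYYYY
YYYYY
YYYYY
After op 4 paint(2,0,W):
YRRGG
YWWYY
WWWYY
YWWYY
YWWYY
YYYYY
YYYYY
YYYYY
After op 5 paint(0,2,B):
YRBGG
YWWYY
WWWYY
YWWYY
YWWYY
YYYYY
YYYYY
YYYYY
After op 6 paint(2,3,W):
YRBGG
YWWYY
WWWWY
YWWYY
YWWYY
YYYYY
YYYYY
YYYYY
After op 7 paint(1,4,G):
YRBGG
YWWYG
WWWWY
YWWYY
YWWYY
YYYYY
YYYYY
YYYYY

Answer: YRBGG
YWWYG
WWWWY
YWWYY
YWWYY
YYYYY
YYYYY
YYYYY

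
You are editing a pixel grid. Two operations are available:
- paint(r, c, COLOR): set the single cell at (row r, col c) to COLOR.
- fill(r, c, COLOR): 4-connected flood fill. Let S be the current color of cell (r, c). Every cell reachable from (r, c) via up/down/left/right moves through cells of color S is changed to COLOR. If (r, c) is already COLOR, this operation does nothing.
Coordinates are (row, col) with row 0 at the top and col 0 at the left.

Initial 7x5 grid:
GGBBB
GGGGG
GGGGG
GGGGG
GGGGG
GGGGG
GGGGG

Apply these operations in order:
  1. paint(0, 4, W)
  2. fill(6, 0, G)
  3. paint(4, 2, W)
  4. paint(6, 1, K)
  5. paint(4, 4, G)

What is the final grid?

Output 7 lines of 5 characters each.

After op 1 paint(0,4,W):
GGBBW
GGGGG
GGGGG
GGGGG
GGGGG
GGGGG
GGGGG
After op 2 fill(6,0,G) [0 cells changed]:
GGBBW
GGGGG
GGGGG
GGGGG
GGGGG
GGGGG
GGGGG
After op 3 paint(4,2,W):
GGBBW
GGGGG
GGGGG
GGGGG
GGWGG
GGGGG
GGGGG
After op 4 paint(6,1,K):
GGBBW
GGGGG
GGGGG
GGGGG
GGWGG
GGGGG
GKGGG
After op 5 paint(4,4,G):
GGBBW
GGGGG
GGGGG
GGGGG
GGWGG
GGGGG
GKGGG

Answer: GGBBW
GGGGG
GGGGG
GGGGG
GGWGG
GGGGG
GKGGG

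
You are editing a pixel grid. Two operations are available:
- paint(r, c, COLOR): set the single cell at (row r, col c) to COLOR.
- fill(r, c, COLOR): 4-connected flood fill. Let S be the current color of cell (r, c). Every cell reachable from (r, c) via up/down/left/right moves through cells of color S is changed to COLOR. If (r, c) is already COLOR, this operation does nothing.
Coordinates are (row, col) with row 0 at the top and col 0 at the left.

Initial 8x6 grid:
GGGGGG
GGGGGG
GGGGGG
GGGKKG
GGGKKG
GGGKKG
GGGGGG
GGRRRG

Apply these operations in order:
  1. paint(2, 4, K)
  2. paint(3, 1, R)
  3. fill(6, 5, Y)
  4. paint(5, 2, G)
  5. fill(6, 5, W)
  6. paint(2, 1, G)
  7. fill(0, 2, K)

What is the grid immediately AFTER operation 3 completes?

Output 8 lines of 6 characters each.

After op 1 paint(2,4,K):
GGGGGG
GGGGGG
GGGGKG
GGGKKG
GGGKKG
GGGKKG
GGGGGG
GGRRRG
After op 2 paint(3,1,R):
GGGGGG
GGGGGG
GGGGKG
GRGKKG
GGGKKG
GGGKKG
GGGGGG
GGRRRG
After op 3 fill(6,5,Y) [37 cells changed]:
YYYYYY
YYYYYY
YYYYKY
YRYKKY
YYYKKY
YYYKKY
YYYYYY
YYRRRY

Answer: YYYYYY
YYYYYY
YYYYKY
YRYKKY
YYYKKY
YYYKKY
YYYYYY
YYRRRY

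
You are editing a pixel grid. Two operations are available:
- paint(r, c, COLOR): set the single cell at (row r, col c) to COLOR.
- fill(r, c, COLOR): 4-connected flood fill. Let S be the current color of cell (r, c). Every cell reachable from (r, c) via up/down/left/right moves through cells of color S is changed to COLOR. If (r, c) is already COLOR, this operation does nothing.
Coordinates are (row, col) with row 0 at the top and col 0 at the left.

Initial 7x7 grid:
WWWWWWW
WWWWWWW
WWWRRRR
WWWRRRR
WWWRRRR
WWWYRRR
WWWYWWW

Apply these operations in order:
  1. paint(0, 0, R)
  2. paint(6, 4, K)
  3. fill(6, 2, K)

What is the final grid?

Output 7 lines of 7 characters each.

Answer: RKKKKKK
KKKKKKK
KKKRRRR
KKKRRRR
KKKRRRR
KKKYRRR
KKKYKWW

Derivation:
After op 1 paint(0,0,R):
RWWWWWW
WWWWWWW
WWWRRRR
WWWRRRR
WWWRRRR
WWWYRRR
WWWYWWW
After op 2 paint(6,4,K):
RWWWWWW
WWWWWWW
WWWRRRR
WWWRRRR
WWWRRRR
WWWYRRR
WWWYKWW
After op 3 fill(6,2,K) [28 cells changed]:
RKKKKKK
KKKKKKK
KKKRRRR
KKKRRRR
KKKRRRR
KKKYRRR
KKKYKWW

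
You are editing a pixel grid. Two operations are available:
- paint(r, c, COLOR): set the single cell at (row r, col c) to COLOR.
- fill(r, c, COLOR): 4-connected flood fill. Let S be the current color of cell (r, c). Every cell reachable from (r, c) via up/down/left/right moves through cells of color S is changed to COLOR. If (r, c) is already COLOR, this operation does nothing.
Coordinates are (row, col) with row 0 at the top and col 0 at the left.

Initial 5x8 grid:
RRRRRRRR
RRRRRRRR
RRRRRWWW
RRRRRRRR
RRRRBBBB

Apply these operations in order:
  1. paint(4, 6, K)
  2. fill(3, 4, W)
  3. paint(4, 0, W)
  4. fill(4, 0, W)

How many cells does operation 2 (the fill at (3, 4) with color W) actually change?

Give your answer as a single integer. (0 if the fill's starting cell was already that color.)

Answer: 33

Derivation:
After op 1 paint(4,6,K):
RRRRRRRR
RRRRRRRR
RRRRRWWW
RRRRRRRR
RRRRBBKB
After op 2 fill(3,4,W) [33 cells changed]:
WWWWWWWW
WWWWWWWW
WWWWWWWW
WWWWWWWW
WWWWBBKB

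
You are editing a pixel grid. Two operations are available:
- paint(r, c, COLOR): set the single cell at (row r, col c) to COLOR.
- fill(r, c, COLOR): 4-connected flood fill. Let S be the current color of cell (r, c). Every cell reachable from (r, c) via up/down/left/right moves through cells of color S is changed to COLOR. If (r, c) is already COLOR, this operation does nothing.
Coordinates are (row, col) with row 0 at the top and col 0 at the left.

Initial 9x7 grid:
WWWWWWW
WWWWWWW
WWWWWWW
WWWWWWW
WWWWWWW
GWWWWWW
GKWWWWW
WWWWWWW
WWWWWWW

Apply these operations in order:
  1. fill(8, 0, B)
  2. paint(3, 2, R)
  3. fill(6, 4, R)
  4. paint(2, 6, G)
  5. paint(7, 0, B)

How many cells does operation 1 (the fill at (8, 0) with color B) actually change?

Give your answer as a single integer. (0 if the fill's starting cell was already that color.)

Answer: 60

Derivation:
After op 1 fill(8,0,B) [60 cells changed]:
BBBBBBB
BBBBBBB
BBBBBBB
BBBBBBB
BBBBBBB
GBBBBBB
GKBBBBB
BBBBBBB
BBBBBBB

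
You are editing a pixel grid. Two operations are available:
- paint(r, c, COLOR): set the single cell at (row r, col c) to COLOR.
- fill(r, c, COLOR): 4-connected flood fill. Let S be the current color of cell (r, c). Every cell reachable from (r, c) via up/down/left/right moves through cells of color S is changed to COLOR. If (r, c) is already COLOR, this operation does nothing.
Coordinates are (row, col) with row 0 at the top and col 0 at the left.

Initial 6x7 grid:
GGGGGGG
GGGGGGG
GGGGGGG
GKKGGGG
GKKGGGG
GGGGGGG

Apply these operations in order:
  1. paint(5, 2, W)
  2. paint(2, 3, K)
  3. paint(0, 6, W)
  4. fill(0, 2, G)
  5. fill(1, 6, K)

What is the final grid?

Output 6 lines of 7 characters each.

After op 1 paint(5,2,W):
GGGGGGG
GGGGGGG
GGGGGGG
GKKGGGG
GKKGGGG
GGWGGGG
After op 2 paint(2,3,K):
GGGGGGG
GGGGGGG
GGGKGGG
GKKGGGG
GKKGGGG
GGWGGGG
After op 3 paint(0,6,W):
GGGGGGW
GGGGGGG
GGGKGGG
GKKGGGG
GKKGGGG
GGWGGGG
After op 4 fill(0,2,G) [0 cells changed]:
GGGGGGW
GGGGGGG
GGGKGGG
GKKGGGG
GKKGGGG
GGWGGGG
After op 5 fill(1,6,K) [35 cells changed]:
KKKKKKW
KKKKKKK
KKKKKKK
KKKKKKK
KKKKKKK
KKWKKKK

Answer: KKKKKKW
KKKKKKK
KKKKKKK
KKKKKKK
KKKKKKK
KKWKKKK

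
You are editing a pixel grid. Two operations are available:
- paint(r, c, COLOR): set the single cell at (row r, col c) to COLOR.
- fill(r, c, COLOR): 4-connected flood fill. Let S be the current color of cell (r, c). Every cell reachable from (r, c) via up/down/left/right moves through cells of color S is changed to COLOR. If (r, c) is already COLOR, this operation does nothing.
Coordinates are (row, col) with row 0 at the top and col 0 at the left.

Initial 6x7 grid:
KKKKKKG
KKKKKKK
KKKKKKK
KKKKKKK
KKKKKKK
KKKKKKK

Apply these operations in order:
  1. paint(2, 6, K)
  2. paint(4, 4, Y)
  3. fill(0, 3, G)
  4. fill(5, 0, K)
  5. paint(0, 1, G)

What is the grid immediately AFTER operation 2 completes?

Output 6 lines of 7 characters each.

After op 1 paint(2,6,K):
KKKKKKG
KKKKKKK
KKKKKKK
KKKKKKK
KKKKKKK
KKKKKKK
After op 2 paint(4,4,Y):
KKKKKKG
KKKKKKK
KKKKKKK
KKKKKKK
KKKKYKK
KKKKKKK

Answer: KKKKKKG
KKKKKKK
KKKKKKK
KKKKKKK
KKKKYKK
KKKKKKK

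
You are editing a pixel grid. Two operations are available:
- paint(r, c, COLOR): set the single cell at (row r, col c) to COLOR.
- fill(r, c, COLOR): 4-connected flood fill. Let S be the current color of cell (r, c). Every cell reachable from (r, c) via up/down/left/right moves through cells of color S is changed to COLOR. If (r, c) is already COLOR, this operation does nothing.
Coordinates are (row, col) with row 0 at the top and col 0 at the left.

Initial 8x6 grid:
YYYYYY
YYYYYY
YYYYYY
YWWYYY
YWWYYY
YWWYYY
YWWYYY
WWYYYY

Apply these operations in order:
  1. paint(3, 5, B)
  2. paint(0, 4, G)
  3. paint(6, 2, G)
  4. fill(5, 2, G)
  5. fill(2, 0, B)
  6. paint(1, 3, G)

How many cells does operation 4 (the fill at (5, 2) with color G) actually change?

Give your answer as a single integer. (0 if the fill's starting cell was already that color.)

After op 1 paint(3,5,B):
YYYYYY
YYYYYY
YYYYYY
YWWYYB
YWWYYY
YWWYYY
YWWYYY
WWYYYY
After op 2 paint(0,4,G):
YYYYGY
YYYYYY
YYYYYY
YWWYYB
YWWYYY
YWWYYY
YWWYYY
WWYYYY
After op 3 paint(6,2,G):
YYYYGY
YYYYYY
YYYYYY
YWWYYB
YWWYYY
YWWYYY
YWGYYY
WWYYYY
After op 4 fill(5,2,G) [9 cells changed]:
YYYYGY
YYYYYY
YYYYYY
YGGYYB
YGGYYY
YGGYYY
YGGYYY
GGYYYY

Answer: 9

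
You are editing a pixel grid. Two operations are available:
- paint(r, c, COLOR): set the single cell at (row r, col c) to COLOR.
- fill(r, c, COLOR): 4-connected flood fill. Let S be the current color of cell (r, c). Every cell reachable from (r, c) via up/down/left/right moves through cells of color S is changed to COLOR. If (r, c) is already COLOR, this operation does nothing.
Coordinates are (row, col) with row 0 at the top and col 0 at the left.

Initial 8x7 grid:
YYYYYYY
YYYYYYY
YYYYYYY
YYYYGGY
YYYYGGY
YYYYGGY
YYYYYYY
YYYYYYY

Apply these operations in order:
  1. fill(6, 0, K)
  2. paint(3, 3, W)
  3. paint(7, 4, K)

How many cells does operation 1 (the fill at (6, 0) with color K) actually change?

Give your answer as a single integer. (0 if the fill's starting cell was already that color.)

Answer: 50

Derivation:
After op 1 fill(6,0,K) [50 cells changed]:
KKKKKKK
KKKKKKK
KKKKKKK
KKKKGGK
KKKKGGK
KKKKGGK
KKKKKKK
KKKKKKK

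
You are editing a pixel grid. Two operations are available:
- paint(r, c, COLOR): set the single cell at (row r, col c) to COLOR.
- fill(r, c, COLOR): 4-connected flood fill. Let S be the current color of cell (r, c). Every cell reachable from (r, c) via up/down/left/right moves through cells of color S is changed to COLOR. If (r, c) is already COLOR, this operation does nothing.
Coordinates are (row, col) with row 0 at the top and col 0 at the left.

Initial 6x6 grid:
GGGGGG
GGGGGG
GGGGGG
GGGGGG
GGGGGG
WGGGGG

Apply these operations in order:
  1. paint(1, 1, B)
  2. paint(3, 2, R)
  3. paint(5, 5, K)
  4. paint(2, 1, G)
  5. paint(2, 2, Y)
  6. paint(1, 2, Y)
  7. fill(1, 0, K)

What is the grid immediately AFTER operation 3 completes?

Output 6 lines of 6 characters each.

Answer: GGGGGG
GBGGGG
GGGGGG
GGRGGG
GGGGGG
WGGGGK

Derivation:
After op 1 paint(1,1,B):
GGGGGG
GBGGGG
GGGGGG
GGGGGG
GGGGGG
WGGGGG
After op 2 paint(3,2,R):
GGGGGG
GBGGGG
GGGGGG
GGRGGG
GGGGGG
WGGGGG
After op 3 paint(5,5,K):
GGGGGG
GBGGGG
GGGGGG
GGRGGG
GGGGGG
WGGGGK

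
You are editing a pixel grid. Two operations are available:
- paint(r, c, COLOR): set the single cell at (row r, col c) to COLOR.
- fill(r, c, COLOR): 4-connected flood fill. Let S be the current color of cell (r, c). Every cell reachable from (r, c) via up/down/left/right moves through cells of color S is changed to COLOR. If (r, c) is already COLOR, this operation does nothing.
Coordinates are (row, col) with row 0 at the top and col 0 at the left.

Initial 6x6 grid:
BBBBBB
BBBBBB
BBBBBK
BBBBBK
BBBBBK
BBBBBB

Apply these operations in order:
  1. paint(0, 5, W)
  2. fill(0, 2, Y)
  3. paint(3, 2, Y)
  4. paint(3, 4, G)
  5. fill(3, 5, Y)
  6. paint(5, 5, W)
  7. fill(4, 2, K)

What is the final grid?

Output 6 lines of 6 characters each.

After op 1 paint(0,5,W):
BBBBBW
BBBBBB
BBBBBK
BBBBBK
BBBBBK
BBBBBB
After op 2 fill(0,2,Y) [32 cells changed]:
YYYYYW
YYYYYY
YYYYYK
YYYYYK
YYYYYK
YYYYYY
After op 3 paint(3,2,Y):
YYYYYW
YYYYYY
YYYYYK
YYYYYK
YYYYYK
YYYYYY
After op 4 paint(3,4,G):
YYYYYW
YYYYYY
YYYYYK
YYYYGK
YYYYYK
YYYYYY
After op 5 fill(3,5,Y) [3 cells changed]:
YYYYYW
YYYYYY
YYYYYY
YYYYGY
YYYYYY
YYYYYY
After op 6 paint(5,5,W):
YYYYYW
YYYYYY
YYYYYY
YYYYGY
YYYYYY
YYYYYW
After op 7 fill(4,2,K) [33 cells changed]:
KKKKKW
KKKKKK
KKKKKK
KKKKGK
KKKKKK
KKKKKW

Answer: KKKKKW
KKKKKK
KKKKKK
KKKKGK
KKKKKK
KKKKKW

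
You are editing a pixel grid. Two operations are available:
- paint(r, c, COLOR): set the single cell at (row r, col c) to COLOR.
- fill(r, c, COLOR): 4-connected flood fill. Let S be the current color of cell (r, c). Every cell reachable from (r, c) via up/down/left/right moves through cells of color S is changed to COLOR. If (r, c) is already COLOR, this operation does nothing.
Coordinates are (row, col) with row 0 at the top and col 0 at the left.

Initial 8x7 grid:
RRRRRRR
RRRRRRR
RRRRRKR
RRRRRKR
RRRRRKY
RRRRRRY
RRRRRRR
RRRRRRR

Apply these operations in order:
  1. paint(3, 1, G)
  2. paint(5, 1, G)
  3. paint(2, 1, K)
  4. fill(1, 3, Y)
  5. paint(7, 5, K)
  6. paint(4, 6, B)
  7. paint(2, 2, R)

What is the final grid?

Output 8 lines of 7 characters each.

After op 1 paint(3,1,G):
RRRRRRR
RRRRRRR
RRRRRKR
RGRRRKR
RRRRRKY
RRRRRRY
RRRRRRR
RRRRRRR
After op 2 paint(5,1,G):
RRRRRRR
RRRRRRR
RRRRRKR
RGRRRKR
RRRRRKY
RGRRRRY
RRRRRRR
RRRRRRR
After op 3 paint(2,1,K):
RRRRRRR
RRRRRRR
RKRRRKR
RGRRRKR
RRRRRKY
RGRRRRY
RRRRRRR
RRRRRRR
After op 4 fill(1,3,Y) [48 cells changed]:
YYYYYYY
YYYYYYY
YKYYYKY
YGYYYKY
YYYYYKY
YGYYYYY
YYYYYYY
YYYYYYY
After op 5 paint(7,5,K):
YYYYYYY
YYYYYYY
YKYYYKY
YGYYYKY
YYYYYKY
YGYYYYY
YYYYYYY
YYYYYKY
After op 6 paint(4,6,B):
YYYYYYY
YYYYYYY
YKYYYKY
YGYYYKY
YYYYYKB
YGYYYYY
YYYYYYY
YYYYYKY
After op 7 paint(2,2,R):
YYYYYYY
YYYYYYY
YKRYYKY
YGYYYKY
YYYYYKB
YGYYYYY
YYYYYYY
YYYYYKY

Answer: YYYYYYY
YYYYYYY
YKRYYKY
YGYYYKY
YYYYYKB
YGYYYYY
YYYYYYY
YYYYYKY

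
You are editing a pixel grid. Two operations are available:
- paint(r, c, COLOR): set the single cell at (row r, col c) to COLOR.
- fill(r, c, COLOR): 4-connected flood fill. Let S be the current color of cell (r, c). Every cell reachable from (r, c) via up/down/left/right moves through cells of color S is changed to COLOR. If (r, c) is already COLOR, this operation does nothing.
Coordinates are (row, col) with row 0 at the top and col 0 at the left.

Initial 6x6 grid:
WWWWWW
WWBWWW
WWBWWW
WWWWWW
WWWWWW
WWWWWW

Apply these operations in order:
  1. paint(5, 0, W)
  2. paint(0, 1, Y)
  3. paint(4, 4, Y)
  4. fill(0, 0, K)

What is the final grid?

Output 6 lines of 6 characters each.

Answer: KYKKKK
KKBKKK
KKBKKK
KKKKKK
KKKKYK
KKKKKK

Derivation:
After op 1 paint(5,0,W):
WWWWWW
WWBWWW
WWBWWW
WWWWWW
WWWWWW
WWWWWW
After op 2 paint(0,1,Y):
WYWWWW
WWBWWW
WWBWWW
WWWWWW
WWWWWW
WWWWWW
After op 3 paint(4,4,Y):
WYWWWW
WWBWWW
WWBWWW
WWWWWW
WWWWYW
WWWWWW
After op 4 fill(0,0,K) [32 cells changed]:
KYKKKK
KKBKKK
KKBKKK
KKKKKK
KKKKYK
KKKKKK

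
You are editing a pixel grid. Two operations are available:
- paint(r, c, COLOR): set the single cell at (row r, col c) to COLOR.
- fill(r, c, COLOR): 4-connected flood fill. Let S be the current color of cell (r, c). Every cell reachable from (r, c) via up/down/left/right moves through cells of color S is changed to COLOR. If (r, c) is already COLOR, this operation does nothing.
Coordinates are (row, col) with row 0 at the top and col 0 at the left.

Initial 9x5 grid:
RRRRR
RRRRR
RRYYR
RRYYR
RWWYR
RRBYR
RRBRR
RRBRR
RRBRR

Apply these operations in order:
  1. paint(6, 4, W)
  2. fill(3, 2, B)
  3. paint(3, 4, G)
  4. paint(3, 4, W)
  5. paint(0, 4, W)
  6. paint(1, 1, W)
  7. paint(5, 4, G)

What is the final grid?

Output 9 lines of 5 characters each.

After op 1 paint(6,4,W):
RRRRR
RRRRR
RRYYR
RRYYR
RWWYR
RRBYR
RRBRW
RRBRR
RRBRR
After op 2 fill(3,2,B) [6 cells changed]:
RRRRR
RRRRR
RRBBR
RRBBR
RWWBR
RRBBR
RRBRW
RRBRR
RRBRR
After op 3 paint(3,4,G):
RRRRR
RRRRR
RRBBR
RRBBG
RWWBR
RRBBR
RRBRW
RRBRR
RRBRR
After op 4 paint(3,4,W):
RRRRR
RRRRR
RRBBR
RRBBW
RWWBR
RRBBR
RRBRW
RRBRR
RRBRR
After op 5 paint(0,4,W):
RRRRW
RRRRR
RRBBR
RRBBW
RWWBR
RRBBR
RRBRW
RRBRR
RRBRR
After op 6 paint(1,1,W):
RRRRW
RWRRR
RRBBR
RRBBW
RWWBR
RRBBR
RRBRW
RRBRR
RRBRR
After op 7 paint(5,4,G):
RRRRW
RWRRR
RRBBR
RRBBW
RWWBR
RRBBG
RRBRW
RRBRR
RRBRR

Answer: RRRRW
RWRRR
RRBBR
RRBBW
RWWBR
RRBBG
RRBRW
RRBRR
RRBRR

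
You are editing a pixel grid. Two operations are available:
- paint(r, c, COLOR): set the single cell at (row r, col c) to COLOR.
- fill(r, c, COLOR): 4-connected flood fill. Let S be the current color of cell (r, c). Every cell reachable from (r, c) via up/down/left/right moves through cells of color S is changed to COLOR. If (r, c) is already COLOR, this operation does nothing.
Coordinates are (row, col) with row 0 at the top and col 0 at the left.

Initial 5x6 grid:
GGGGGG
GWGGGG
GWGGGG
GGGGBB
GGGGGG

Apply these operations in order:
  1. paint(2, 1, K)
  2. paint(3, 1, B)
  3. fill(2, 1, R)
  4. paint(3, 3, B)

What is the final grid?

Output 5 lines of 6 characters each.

Answer: GGGGGG
GWGGGG
GRGGGG
GBGBBB
GGGGGG

Derivation:
After op 1 paint(2,1,K):
GGGGGG
GWGGGG
GKGGGG
GGGGBB
GGGGGG
After op 2 paint(3,1,B):
GGGGGG
GWGGGG
GKGGGG
GBGGBB
GGGGGG
After op 3 fill(2,1,R) [1 cells changed]:
GGGGGG
GWGGGG
GRGGGG
GBGGBB
GGGGGG
After op 4 paint(3,3,B):
GGGGGG
GWGGGG
GRGGGG
GBGBBB
GGGGGG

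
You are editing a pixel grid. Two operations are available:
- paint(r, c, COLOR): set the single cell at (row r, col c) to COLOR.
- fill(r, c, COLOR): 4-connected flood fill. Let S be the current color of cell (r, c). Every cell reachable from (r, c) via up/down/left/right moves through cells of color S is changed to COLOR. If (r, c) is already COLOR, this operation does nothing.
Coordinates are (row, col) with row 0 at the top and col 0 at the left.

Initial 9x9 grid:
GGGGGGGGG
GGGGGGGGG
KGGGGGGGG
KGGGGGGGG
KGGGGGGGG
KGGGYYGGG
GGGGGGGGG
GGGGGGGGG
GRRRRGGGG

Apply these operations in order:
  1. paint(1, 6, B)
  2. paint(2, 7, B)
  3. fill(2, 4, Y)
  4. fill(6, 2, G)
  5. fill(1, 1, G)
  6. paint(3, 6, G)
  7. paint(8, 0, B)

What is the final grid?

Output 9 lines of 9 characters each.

After op 1 paint(1,6,B):
GGGGGGGGG
GGGGGGBGG
KGGGGGGGG
KGGGGGGGG
KGGGGGGGG
KGGGYYGGG
GGGGGGGGG
GGGGGGGGG
GRRRRGGGG
After op 2 paint(2,7,B):
GGGGGGGGG
GGGGGGBGG
KGGGGGGBG
KGGGGGGGG
KGGGGGGGG
KGGGYYGGG
GGGGGGGGG
GGGGGGGGG
GRRRRGGGG
After op 3 fill(2,4,Y) [69 cells changed]:
YYYYYYYYY
YYYYYYBYY
KYYYYYYBY
KYYYYYYYY
KYYYYYYYY
KYYYYYYYY
YYYYYYYYY
YYYYYYYYY
YRRRRYYYY
After op 4 fill(6,2,G) [71 cells changed]:
GGGGGGGGG
GGGGGGBGG
KGGGGGGBG
KGGGGGGGG
KGGGGGGGG
KGGGGGGGG
GGGGGGGGG
GGGGGGGGG
GRRRRGGGG
After op 5 fill(1,1,G) [0 cells changed]:
GGGGGGGGG
GGGGGGBGG
KGGGGGGBG
KGGGGGGGG
KGGGGGGGG
KGGGGGGGG
GGGGGGGGG
GGGGGGGGG
GRRRRGGGG
After op 6 paint(3,6,G):
GGGGGGGGG
GGGGGGBGG
KGGGGGGBG
KGGGGGGGG
KGGGGGGGG
KGGGGGGGG
GGGGGGGGG
GGGGGGGGG
GRRRRGGGG
After op 7 paint(8,0,B):
GGGGGGGGG
GGGGGGBGG
KGGGGGGBG
KGGGGGGGG
KGGGGGGGG
KGGGGGGGG
GGGGGGGGG
GGGGGGGGG
BRRRRGGGG

Answer: GGGGGGGGG
GGGGGGBGG
KGGGGGGBG
KGGGGGGGG
KGGGGGGGG
KGGGGGGGG
GGGGGGGGG
GGGGGGGGG
BRRRRGGGG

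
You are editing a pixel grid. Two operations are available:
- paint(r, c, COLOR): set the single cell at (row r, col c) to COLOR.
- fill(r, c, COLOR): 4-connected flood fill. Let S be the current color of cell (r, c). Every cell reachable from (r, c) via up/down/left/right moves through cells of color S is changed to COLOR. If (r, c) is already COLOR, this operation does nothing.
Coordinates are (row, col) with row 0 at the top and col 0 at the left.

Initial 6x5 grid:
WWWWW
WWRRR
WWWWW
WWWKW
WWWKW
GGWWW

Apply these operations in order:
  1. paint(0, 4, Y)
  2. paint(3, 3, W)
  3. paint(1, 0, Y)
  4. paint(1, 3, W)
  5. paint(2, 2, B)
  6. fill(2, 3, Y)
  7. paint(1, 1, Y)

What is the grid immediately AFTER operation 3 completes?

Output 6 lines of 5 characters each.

Answer: WWWWY
YWRRR
WWWWW
WWWWW
WWWKW
GGWWW

Derivation:
After op 1 paint(0,4,Y):
WWWWY
WWRRR
WWWWW
WWWKW
WWWKW
GGWWW
After op 2 paint(3,3,W):
WWWWY
WWRRR
WWWWW
WWWWW
WWWKW
GGWWW
After op 3 paint(1,0,Y):
WWWWY
YWRRR
WWWWW
WWWWW
WWWKW
GGWWW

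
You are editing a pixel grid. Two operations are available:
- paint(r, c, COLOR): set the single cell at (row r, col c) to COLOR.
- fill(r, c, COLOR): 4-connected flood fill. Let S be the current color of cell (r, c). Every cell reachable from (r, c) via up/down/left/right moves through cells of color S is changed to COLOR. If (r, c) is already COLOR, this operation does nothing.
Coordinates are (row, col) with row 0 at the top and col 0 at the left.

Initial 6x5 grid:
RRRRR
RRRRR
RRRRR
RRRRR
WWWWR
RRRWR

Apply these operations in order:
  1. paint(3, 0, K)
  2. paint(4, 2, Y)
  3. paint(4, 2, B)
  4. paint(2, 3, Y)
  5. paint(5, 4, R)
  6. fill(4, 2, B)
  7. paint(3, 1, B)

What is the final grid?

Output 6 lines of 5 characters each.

After op 1 paint(3,0,K):
RRRRR
RRRRR
RRRRR
KRRRR
WWWWR
RRRWR
After op 2 paint(4,2,Y):
RRRRR
RRRRR
RRRRR
KRRRR
WWYWR
RRRWR
After op 3 paint(4,2,B):
RRRRR
RRRRR
RRRRR
KRRRR
WWBWR
RRRWR
After op 4 paint(2,3,Y):
RRRRR
RRRRR
RRRYR
KRRRR
WWBWR
RRRWR
After op 5 paint(5,4,R):
RRRRR
RRRRR
RRRYR
KRRRR
WWBWR
RRRWR
After op 6 fill(4,2,B) [0 cells changed]:
RRRRR
RRRRR
RRRYR
KRRRR
WWBWR
RRRWR
After op 7 paint(3,1,B):
RRRRR
RRRRR
RRRYR
KBRRR
WWBWR
RRRWR

Answer: RRRRR
RRRRR
RRRYR
KBRRR
WWBWR
RRRWR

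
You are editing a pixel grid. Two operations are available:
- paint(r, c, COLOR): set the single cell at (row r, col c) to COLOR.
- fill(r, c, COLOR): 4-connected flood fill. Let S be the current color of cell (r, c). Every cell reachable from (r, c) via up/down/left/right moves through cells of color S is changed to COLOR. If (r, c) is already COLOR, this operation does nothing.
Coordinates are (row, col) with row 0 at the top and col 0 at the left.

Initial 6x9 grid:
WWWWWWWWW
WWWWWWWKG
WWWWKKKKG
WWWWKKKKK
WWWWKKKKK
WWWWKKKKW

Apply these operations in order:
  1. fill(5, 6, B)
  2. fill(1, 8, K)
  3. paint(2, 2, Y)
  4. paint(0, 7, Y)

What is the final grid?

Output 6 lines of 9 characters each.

Answer: WWWWWWWYW
WWWWWWWBK
WWYWBBBBK
WWWWBBBBB
WWWWBBBBB
WWWWBBBBW

Derivation:
After op 1 fill(5,6,B) [19 cells changed]:
WWWWWWWWW
WWWWWWWBG
WWWWBBBBG
WWWWBBBBB
WWWWBBBBB
WWWWBBBBW
After op 2 fill(1,8,K) [2 cells changed]:
WWWWWWWWW
WWWWWWWBK
WWWWBBBBK
WWWWBBBBB
WWWWBBBBB
WWWWBBBBW
After op 3 paint(2,2,Y):
WWWWWWWWW
WWWWWWWBK
WWYWBBBBK
WWWWBBBBB
WWWWBBBBB
WWWWBBBBW
After op 4 paint(0,7,Y):
WWWWWWWYW
WWWWWWWBK
WWYWBBBBK
WWWWBBBBB
WWWWBBBBB
WWWWBBBBW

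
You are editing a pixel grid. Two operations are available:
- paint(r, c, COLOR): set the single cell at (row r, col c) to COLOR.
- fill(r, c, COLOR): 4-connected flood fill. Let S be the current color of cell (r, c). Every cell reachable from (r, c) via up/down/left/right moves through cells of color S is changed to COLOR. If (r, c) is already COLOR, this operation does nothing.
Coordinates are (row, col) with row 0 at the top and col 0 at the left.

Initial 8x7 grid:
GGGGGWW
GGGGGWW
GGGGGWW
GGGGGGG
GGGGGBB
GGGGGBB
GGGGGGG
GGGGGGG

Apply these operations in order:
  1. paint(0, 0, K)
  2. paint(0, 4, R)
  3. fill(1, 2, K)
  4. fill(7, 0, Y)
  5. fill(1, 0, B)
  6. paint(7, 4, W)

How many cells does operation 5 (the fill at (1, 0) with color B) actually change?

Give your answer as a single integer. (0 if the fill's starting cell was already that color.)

After op 1 paint(0,0,K):
KGGGGWW
GGGGGWW
GGGGGWW
GGGGGGG
GGGGGBB
GGGGGBB
GGGGGGG
GGGGGGG
After op 2 paint(0,4,R):
KGGGRWW
GGGGGWW
GGGGGWW
GGGGGGG
GGGGGBB
GGGGGBB
GGGGGGG
GGGGGGG
After op 3 fill(1,2,K) [44 cells changed]:
KKKKRWW
KKKKKWW
KKKKKWW
KKKKKKK
KKKKKBB
KKKKKBB
KKKKKKK
KKKKKKK
After op 4 fill(7,0,Y) [45 cells changed]:
YYYYRWW
YYYYYWW
YYYYYWW
YYYYYYY
YYYYYBB
YYYYYBB
YYYYYYY
YYYYYYY
After op 5 fill(1,0,B) [45 cells changed]:
BBBBRWW
BBBBBWW
BBBBBWW
BBBBBBB
BBBBBBB
BBBBBBB
BBBBBBB
BBBBBBB

Answer: 45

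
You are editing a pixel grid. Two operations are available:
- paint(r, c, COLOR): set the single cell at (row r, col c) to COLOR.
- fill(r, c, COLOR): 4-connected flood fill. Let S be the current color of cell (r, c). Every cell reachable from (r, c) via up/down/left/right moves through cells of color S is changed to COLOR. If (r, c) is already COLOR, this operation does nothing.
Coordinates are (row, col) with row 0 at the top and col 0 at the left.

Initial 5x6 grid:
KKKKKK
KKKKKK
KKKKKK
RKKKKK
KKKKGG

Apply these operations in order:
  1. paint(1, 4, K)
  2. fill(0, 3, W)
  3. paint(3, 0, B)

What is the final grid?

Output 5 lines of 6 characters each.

After op 1 paint(1,4,K):
KKKKKK
KKKKKK
KKKKKK
RKKKKK
KKKKGG
After op 2 fill(0,3,W) [27 cells changed]:
WWWWWW
WWWWWW
WWWWWW
RWWWWW
WWWWGG
After op 3 paint(3,0,B):
WWWWWW
WWWWWW
WWWWWW
BWWWWW
WWWWGG

Answer: WWWWWW
WWWWWW
WWWWWW
BWWWWW
WWWWGG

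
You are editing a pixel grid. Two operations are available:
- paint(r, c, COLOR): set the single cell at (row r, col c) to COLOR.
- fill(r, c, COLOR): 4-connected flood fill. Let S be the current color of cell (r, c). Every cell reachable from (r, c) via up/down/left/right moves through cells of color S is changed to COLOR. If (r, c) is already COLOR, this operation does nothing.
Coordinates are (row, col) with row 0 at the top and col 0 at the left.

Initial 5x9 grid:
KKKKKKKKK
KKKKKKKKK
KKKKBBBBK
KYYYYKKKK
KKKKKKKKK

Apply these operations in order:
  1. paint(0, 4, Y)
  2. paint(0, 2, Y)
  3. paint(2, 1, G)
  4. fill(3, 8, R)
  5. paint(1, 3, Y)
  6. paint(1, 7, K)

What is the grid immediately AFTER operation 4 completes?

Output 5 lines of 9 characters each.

Answer: RRYRYRRRR
RRRRRRRRR
RGRRBBBBR
RYYYYRRRR
RRRRRRRRR

Derivation:
After op 1 paint(0,4,Y):
KKKKYKKKK
KKKKKKKKK
KKKKBBBBK
KYYYYKKKK
KKKKKKKKK
After op 2 paint(0,2,Y):
KKYKYKKKK
KKKKKKKKK
KKKKBBBBK
KYYYYKKKK
KKKKKKKKK
After op 3 paint(2,1,G):
KKYKYKKKK
KKKKKKKKK
KGKKBBBBK
KYYYYKKKK
KKKKKKKKK
After op 4 fill(3,8,R) [34 cells changed]:
RRYRYRRRR
RRRRRRRRR
RGRRBBBBR
RYYYYRRRR
RRRRRRRRR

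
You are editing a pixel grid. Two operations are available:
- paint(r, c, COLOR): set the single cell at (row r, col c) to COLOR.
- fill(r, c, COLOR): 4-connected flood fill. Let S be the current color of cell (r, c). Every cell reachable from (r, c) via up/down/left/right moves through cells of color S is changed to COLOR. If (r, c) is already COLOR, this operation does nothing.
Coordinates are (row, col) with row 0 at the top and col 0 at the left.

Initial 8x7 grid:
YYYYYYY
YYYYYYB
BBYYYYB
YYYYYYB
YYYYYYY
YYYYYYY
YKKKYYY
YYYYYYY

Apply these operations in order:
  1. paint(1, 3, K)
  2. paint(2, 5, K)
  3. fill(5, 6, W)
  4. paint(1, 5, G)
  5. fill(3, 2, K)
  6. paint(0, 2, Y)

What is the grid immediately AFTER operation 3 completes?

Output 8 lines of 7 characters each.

Answer: WWWWWWW
WWWKWWB
BBWWWKB
WWWWWWB
WWWWWWW
WWWWWWW
WKKKWWW
WWWWWWW

Derivation:
After op 1 paint(1,3,K):
YYYYYYY
YYYKYYB
BBYYYYB
YYYYYYB
YYYYYYY
YYYYYYY
YKKKYYY
YYYYYYY
After op 2 paint(2,5,K):
YYYYYYY
YYYKYYB
BBYYYKB
YYYYYYB
YYYYYYY
YYYYYYY
YKKKYYY
YYYYYYY
After op 3 fill(5,6,W) [46 cells changed]:
WWWWWWW
WWWKWWB
BBWWWKB
WWWWWWB
WWWWWWW
WWWWWWW
WKKKWWW
WWWWWWW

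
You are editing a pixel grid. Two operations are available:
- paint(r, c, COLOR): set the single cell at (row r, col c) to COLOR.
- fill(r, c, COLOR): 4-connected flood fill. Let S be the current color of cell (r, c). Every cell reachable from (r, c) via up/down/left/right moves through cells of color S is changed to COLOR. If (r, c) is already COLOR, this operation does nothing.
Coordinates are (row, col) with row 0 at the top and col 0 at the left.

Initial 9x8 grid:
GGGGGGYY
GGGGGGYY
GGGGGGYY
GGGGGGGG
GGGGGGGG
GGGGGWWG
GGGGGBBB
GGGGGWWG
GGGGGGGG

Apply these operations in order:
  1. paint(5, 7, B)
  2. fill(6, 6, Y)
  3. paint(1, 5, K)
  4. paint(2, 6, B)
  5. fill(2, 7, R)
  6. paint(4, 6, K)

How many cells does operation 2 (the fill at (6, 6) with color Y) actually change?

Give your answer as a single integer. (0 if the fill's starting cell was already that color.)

After op 1 paint(5,7,B):
GGGGGGYY
GGGGGGYY
GGGGGGYY
GGGGGGGG
GGGGGGGG
GGGGGWWB
GGGGGBBB
GGGGGWWG
GGGGGGGG
After op 2 fill(6,6,Y) [4 cells changed]:
GGGGGGYY
GGGGGGYY
GGGGGGYY
GGGGGGGG
GGGGGGGG
GGGGGWWY
GGGGGYYY
GGGGGWWG
GGGGGGGG

Answer: 4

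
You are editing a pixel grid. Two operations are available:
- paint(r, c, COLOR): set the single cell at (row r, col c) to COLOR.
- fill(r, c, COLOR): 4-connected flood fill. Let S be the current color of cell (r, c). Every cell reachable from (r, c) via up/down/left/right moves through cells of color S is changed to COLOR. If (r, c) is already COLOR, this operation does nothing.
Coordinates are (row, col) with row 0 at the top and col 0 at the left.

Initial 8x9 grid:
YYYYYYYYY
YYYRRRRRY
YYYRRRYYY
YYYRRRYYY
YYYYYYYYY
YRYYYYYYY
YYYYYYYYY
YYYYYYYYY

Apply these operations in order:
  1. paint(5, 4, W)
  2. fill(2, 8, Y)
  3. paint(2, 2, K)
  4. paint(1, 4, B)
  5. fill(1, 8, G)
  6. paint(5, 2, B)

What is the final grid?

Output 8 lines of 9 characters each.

After op 1 paint(5,4,W):
YYYYYYYYY
YYYRRRRRY
YYYRRRYYY
YYYRRRYYY
YYYYYYYYY
YRYYWYYYY
YYYYYYYYY
YYYYYYYYY
After op 2 fill(2,8,Y) [0 cells changed]:
YYYYYYYYY
YYYRRRRRY
YYYRRRYYY
YYYRRRYYY
YYYYYYYYY
YRYYWYYYY
YYYYYYYYY
YYYYYYYYY
After op 3 paint(2,2,K):
YYYYYYYYY
YYYRRRRRY
YYKRRRYYY
YYYRRRYYY
YYYYYYYYY
YRYYWYYYY
YYYYYYYYY
YYYYYYYYY
After op 4 paint(1,4,B):
YYYYYYYYY
YYYRBRRRY
YYKRRRYYY
YYYRRRYYY
YYYYYYYYY
YRYYWYYYY
YYYYYYYYY
YYYYYYYYY
After op 5 fill(1,8,G) [58 cells changed]:
GGGGGGGGG
GGGRBRRRG
GGKRRRGGG
GGGRRRGGG
GGGGGGGGG
GRGGWGGGG
GGGGGGGGG
GGGGGGGGG
After op 6 paint(5,2,B):
GGGGGGGGG
GGGRBRRRG
GGKRRRGGG
GGGRRRGGG
GGGGGGGGG
GRBGWGGGG
GGGGGGGGG
GGGGGGGGG

Answer: GGGGGGGGG
GGGRBRRRG
GGKRRRGGG
GGGRRRGGG
GGGGGGGGG
GRBGWGGGG
GGGGGGGGG
GGGGGGGGG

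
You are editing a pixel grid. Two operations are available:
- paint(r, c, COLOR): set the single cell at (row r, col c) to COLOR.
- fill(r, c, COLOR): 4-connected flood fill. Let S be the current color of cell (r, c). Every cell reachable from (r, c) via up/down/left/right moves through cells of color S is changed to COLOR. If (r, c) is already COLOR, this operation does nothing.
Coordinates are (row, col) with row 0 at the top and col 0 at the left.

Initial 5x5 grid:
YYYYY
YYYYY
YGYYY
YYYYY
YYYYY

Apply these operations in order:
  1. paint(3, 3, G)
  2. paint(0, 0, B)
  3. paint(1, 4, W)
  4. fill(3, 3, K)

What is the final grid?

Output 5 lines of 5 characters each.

Answer: BYYYY
YYYYW
YGYYY
YYYKY
YYYYY

Derivation:
After op 1 paint(3,3,G):
YYYYY
YYYYY
YGYYY
YYYGY
YYYYY
After op 2 paint(0,0,B):
BYYYY
YYYYY
YGYYY
YYYGY
YYYYY
After op 3 paint(1,4,W):
BYYYY
YYYYW
YGYYY
YYYGY
YYYYY
After op 4 fill(3,3,K) [1 cells changed]:
BYYYY
YYYYW
YGYYY
YYYKY
YYYYY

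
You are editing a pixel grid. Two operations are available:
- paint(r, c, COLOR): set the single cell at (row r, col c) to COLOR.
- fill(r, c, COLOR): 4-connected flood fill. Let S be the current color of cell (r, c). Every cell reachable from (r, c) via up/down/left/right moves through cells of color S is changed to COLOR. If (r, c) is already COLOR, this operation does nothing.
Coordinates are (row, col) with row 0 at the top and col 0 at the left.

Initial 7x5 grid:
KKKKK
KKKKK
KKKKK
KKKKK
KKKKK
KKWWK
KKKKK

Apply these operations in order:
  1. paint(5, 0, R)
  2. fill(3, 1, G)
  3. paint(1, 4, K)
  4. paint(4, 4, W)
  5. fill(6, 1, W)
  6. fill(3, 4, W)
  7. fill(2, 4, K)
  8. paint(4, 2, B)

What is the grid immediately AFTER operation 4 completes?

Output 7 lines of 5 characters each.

After op 1 paint(5,0,R):
KKKKK
KKKKK
KKKKK
KKKKK
KKKKK
RKWWK
KKKKK
After op 2 fill(3,1,G) [32 cells changed]:
GGGGG
GGGGG
GGGGG
GGGGG
GGGGG
RGWWG
GGGGG
After op 3 paint(1,4,K):
GGGGG
GGGGK
GGGGG
GGGGG
GGGGG
RGWWG
GGGGG
After op 4 paint(4,4,W):
GGGGG
GGGGK
GGGGG
GGGGG
GGGGW
RGWWG
GGGGG

Answer: GGGGG
GGGGK
GGGGG
GGGGG
GGGGW
RGWWG
GGGGG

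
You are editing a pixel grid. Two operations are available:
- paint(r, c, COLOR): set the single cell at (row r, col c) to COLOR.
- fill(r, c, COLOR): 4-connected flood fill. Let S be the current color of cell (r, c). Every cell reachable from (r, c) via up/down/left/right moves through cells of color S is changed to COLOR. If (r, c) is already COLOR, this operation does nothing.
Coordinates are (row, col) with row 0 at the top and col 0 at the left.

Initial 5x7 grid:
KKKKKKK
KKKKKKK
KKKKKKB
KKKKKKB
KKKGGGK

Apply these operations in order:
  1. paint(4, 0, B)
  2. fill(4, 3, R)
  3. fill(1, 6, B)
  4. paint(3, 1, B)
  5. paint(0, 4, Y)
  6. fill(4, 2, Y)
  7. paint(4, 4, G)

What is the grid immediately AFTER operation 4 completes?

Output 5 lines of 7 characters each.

After op 1 paint(4,0,B):
KKKKKKK
KKKKKKK
KKKKKKB
KKKKKKB
BKKGGGK
After op 2 fill(4,3,R) [3 cells changed]:
KKKKKKK
KKKKKKK
KKKKKKB
KKKKKKB
BKKRRRK
After op 3 fill(1,6,B) [28 cells changed]:
BBBBBBB
BBBBBBB
BBBBBBB
BBBBBBB
BBBRRRK
After op 4 paint(3,1,B):
BBBBBBB
BBBBBBB
BBBBBBB
BBBBBBB
BBBRRRK

Answer: BBBBBBB
BBBBBBB
BBBBBBB
BBBBBBB
BBBRRRK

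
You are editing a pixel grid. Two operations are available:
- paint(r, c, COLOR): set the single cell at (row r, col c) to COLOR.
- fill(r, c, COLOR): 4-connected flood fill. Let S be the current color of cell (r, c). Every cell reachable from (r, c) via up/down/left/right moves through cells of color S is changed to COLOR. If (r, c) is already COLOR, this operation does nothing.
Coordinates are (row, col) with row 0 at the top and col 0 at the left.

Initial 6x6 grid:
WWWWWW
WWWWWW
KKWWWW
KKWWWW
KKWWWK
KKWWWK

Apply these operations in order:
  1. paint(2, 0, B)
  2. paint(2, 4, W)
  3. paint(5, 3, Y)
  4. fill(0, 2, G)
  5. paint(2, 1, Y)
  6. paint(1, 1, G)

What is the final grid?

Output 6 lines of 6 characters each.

After op 1 paint(2,0,B):
WWWWWW
WWWWWW
BKWWWW
KKWWWW
KKWWWK
KKWWWK
After op 2 paint(2,4,W):
WWWWWW
WWWWWW
BKWWWW
KKWWWW
KKWWWK
KKWWWK
After op 3 paint(5,3,Y):
WWWWWW
WWWWWW
BKWWWW
KKWWWW
KKWWWK
KKWYWK
After op 4 fill(0,2,G) [25 cells changed]:
GGGGGG
GGGGGG
BKGGGG
KKGGGG
KKGGGK
KKGYGK
After op 5 paint(2,1,Y):
GGGGGG
GGGGGG
BYGGGG
KKGGGG
KKGGGK
KKGYGK
After op 6 paint(1,1,G):
GGGGGG
GGGGGG
BYGGGG
KKGGGG
KKGGGK
KKGYGK

Answer: GGGGGG
GGGGGG
BYGGGG
KKGGGG
KKGGGK
KKGYGK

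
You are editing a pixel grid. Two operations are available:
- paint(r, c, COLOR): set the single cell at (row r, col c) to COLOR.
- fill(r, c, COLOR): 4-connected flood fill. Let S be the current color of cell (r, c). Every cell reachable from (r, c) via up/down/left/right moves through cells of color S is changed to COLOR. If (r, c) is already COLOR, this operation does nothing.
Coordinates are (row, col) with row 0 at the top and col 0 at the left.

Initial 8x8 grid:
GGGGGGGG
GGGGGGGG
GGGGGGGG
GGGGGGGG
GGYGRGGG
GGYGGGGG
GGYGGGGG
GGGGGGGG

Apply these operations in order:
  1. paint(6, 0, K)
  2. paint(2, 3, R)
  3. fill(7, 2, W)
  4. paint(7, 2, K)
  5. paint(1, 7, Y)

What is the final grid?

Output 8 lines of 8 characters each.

After op 1 paint(6,0,K):
GGGGGGGG
GGGGGGGG
GGGGGGGG
GGGGGGGG
GGYGRGGG
GGYGGGGG
KGYGGGGG
GGGGGGGG
After op 2 paint(2,3,R):
GGGGGGGG
GGGGGGGG
GGGRGGGG
GGGGGGGG
GGYGRGGG
GGYGGGGG
KGYGGGGG
GGGGGGGG
After op 3 fill(7,2,W) [58 cells changed]:
WWWWWWWW
WWWWWWWW
WWWRWWWW
WWWWWWWW
WWYWRWWW
WWYWWWWW
KWYWWWWW
WWWWWWWW
After op 4 paint(7,2,K):
WWWWWWWW
WWWWWWWW
WWWRWWWW
WWWWWWWW
WWYWRWWW
WWYWWWWW
KWYWWWWW
WWKWWWWW
After op 5 paint(1,7,Y):
WWWWWWWW
WWWWWWWY
WWWRWWWW
WWWWWWWW
WWYWRWWW
WWYWWWWW
KWYWWWWW
WWKWWWWW

Answer: WWWWWWWW
WWWWWWWY
WWWRWWWW
WWWWWWWW
WWYWRWWW
WWYWWWWW
KWYWWWWW
WWKWWWWW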